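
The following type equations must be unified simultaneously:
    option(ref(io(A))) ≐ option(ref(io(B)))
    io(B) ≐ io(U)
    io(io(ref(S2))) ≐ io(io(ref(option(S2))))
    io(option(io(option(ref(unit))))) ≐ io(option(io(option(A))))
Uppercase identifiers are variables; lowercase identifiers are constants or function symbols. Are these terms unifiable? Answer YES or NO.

NO

Decompose option/1: ref(io(A)) ≐ ref(io(B)).
Decompose ref/1: io(A) ≐ io(B).
Decompose io/1: A ≐ B.
Bind A := B; substituting into the one remaining equation that mentions A gives: io(option(io(option(ref(unit))))) ≐ io(option(io(option(B)))).
Decompose io/1: B ≐ U.
Bind B := U; substituting into the one remaining equation that mentions B gives: io(option(io(option(ref(unit))))) ≐ io(option(io(option(U)))). Substituting into the earlier binding gives A := U.
Decompose io/1: io(ref(S2)) ≐ io(ref(option(S2))).
Decompose io/1: ref(S2) ≐ ref(option(S2)).
Decompose ref/1: S2 ≐ option(S2).
Occurs check fails: S2 occurs in option(S2); the equation S2 ≐ option(S2) has no finite solution.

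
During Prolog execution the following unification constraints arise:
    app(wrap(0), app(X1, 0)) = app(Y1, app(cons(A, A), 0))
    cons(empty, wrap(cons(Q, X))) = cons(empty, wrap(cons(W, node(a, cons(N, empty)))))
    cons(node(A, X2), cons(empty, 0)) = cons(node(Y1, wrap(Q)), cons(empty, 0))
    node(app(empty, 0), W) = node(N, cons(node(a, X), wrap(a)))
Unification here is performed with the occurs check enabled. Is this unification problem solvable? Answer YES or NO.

Decompose app/2: wrap(0) = Y1,  app(X1, 0) = app(cons(A, A), 0).
Bind Y1 := wrap(0); substituting into the one remaining equation that mentions Y1 gives: cons(node(A, X2), cons(empty, 0)) = cons(node(wrap(0), wrap(Q)), cons(empty, 0)).
Decompose app/2: X1 = cons(A, A),  0 = 0.
Bind X1 := cons(A, A); no other remaining equation mentions X1.
Delete trivial equation 0 = 0.
Decompose cons/2: empty = empty,  wrap(cons(Q, X)) = wrap(cons(W, node(a, cons(N, empty)))).
Delete trivial equation empty = empty.
Decompose wrap/1: cons(Q, X) = cons(W, node(a, cons(N, empty))).
Decompose cons/2: Q = W,  X = node(a, cons(N, empty)).
Bind Q := W; substituting into the one remaining equation that mentions Q gives: cons(node(A, X2), cons(empty, 0)) = cons(node(wrap(0), wrap(W)), cons(empty, 0)).
Bind X := node(a, cons(N, empty)); substituting into the one remaining equation that mentions X gives: node(app(empty, 0), W) = node(N, cons(node(a, node(a, cons(N, empty))), wrap(a))).
Decompose cons/2: node(A, X2) = node(wrap(0), wrap(W)),  cons(empty, 0) = cons(empty, 0).
Decompose node/2: A = wrap(0),  X2 = wrap(W).
Bind A := wrap(0); no other remaining equation mentions A. Substituting into the earlier binding gives X1 := cons(wrap(0), wrap(0)).
Bind X2 := wrap(W); no other remaining equation mentions X2.
Delete trivial equation cons(empty, 0) = cons(empty, 0).
Decompose node/2: app(empty, 0) = N,  W = cons(node(a, node(a, cons(N, empty))), wrap(a)).
Bind N := app(empty, 0); substituting into the remaining equation gives: W = cons(node(a, node(a, cons(app(empty, 0), empty))), wrap(a)). Substituting into the earlier binding gives X := node(a, cons(app(empty, 0), empty)).
Bind W := cons(node(a, node(a, cons(app(empty, 0), empty))), wrap(a)). Substituting into the earlier bindings gives Q := cons(node(a, node(a, cons(app(empty, 0), empty))), wrap(a)), X2 := wrap(cons(node(a, node(a, cons(app(empty, 0), empty))), wrap(a))).
No equations remain and no clash or occurs-check failure arose, so a unifier exists.

YES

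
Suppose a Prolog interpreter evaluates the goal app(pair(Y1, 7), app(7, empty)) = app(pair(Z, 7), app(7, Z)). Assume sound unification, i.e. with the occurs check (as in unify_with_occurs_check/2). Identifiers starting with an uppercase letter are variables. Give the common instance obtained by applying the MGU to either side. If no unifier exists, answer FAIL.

Decompose app/2: pair(Y1, 7) = pair(Z, 7),  app(7, empty) = app(7, Z).
Decompose pair/2: Y1 = Z,  7 = 7.
Bind Y1 := Z; no other remaining equation mentions Y1.
Delete trivial equation 7 = 7.
Decompose app/2: 7 = 7,  empty = Z.
Delete trivial equation 7 = 7.
Bind Z := empty. Substituting into the earlier binding gives Y1 := empty.
Applying the MGU to either side gives app(pair(empty, 7), app(7, empty)).

app(pair(empty, 7), app(7, empty))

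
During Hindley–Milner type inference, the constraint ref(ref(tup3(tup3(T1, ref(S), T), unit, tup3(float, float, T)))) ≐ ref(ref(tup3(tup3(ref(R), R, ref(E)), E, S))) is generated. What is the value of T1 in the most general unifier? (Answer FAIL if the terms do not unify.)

ref(ref(tup3(float, float, ref(unit))))

Decompose ref/1: ref(tup3(tup3(T1, ref(S), T), unit, tup3(float, float, T))) ≐ ref(tup3(tup3(ref(R), R, ref(E)), E, S)).
Decompose ref/1: tup3(tup3(T1, ref(S), T), unit, tup3(float, float, T)) ≐ tup3(tup3(ref(R), R, ref(E)), E, S).
Decompose tup3/3: tup3(T1, ref(S), T) ≐ tup3(ref(R), R, ref(E)),  unit ≐ E,  tup3(float, float, T) ≐ S.
Decompose tup3/3: T1 ≐ ref(R),  ref(S) ≐ R,  T ≐ ref(E).
Bind T1 := ref(R); no other remaining equation mentions T1.
Bind R := ref(S); no other remaining equation mentions R. Substituting into the earlier binding gives T1 := ref(ref(S)).
Bind T := ref(E); substituting into the one remaining equation that mentions T gives: tup3(float, float, ref(E)) ≐ S.
Bind E := unit; substituting into the remaining equation gives: tup3(float, float, ref(unit)) ≐ S. Substituting into the earlier binding gives T := ref(unit).
Bind S := tup3(float, float, ref(unit)). Substituting into the earlier bindings gives T1 := ref(ref(tup3(float, float, ref(unit)))), R := ref(tup3(float, float, ref(unit))).
MGU = { T1 := ref(ref(tup3(float, float, ref(unit)))), R := ref(tup3(float, float, ref(unit))), T := ref(unit), E := unit, S := tup3(float, float, ref(unit)) }, so T1 := ref(ref(tup3(float, float, ref(unit)))).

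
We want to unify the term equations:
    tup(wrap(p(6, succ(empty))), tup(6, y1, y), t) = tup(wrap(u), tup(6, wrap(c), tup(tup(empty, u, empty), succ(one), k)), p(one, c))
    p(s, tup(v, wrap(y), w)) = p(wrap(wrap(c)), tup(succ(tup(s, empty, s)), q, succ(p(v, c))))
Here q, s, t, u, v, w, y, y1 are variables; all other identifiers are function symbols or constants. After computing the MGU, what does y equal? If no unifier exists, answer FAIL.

tup(tup(empty, p(6, succ(empty)), empty), succ(one), k)

Decompose tup/3: wrap(p(6, succ(empty))) = wrap(u),  tup(6, y1, y) = tup(6, wrap(c), tup(tup(empty, u, empty), succ(one), k)),  t = p(one, c).
Decompose wrap/1: p(6, succ(empty)) = u.
Bind u := p(6, succ(empty)); substituting into the one remaining equation that mentions u gives: tup(6, y1, y) = tup(6, wrap(c), tup(tup(empty, p(6, succ(empty)), empty), succ(one), k)).
Decompose tup/3: 6 = 6,  y1 = wrap(c),  y = tup(tup(empty, p(6, succ(empty)), empty), succ(one), k).
Delete trivial equation 6 = 6.
Bind y1 := wrap(c); no other remaining equation mentions y1.
Bind y := tup(tup(empty, p(6, succ(empty)), empty), succ(one), k); substituting into the one remaining equation that mentions y gives: p(s, tup(v, wrap(tup(tup(empty, p(6, succ(empty)), empty), succ(one), k)), w)) = p(wrap(wrap(c)), tup(succ(tup(s, empty, s)), q, succ(p(v, c)))).
Bind t := p(one, c); no other remaining equation mentions t.
Decompose p/2: s = wrap(wrap(c)),  tup(v, wrap(tup(tup(empty, p(6, succ(empty)), empty), succ(one), k)), w) = tup(succ(tup(s, empty, s)), q, succ(p(v, c))).
Bind s := wrap(wrap(c)); substituting into the remaining equation gives: tup(v, wrap(tup(tup(empty, p(6, succ(empty)), empty), succ(one), k)), w) = tup(succ(tup(wrap(wrap(c)), empty, wrap(wrap(c)))), q, succ(p(v, c))).
Decompose tup/3: v = succ(tup(wrap(wrap(c)), empty, wrap(wrap(c)))),  wrap(tup(tup(empty, p(6, succ(empty)), empty), succ(one), k)) = q,  w = succ(p(v, c)).
Bind v := succ(tup(wrap(wrap(c)), empty, wrap(wrap(c)))); substituting into the one remaining equation that mentions v gives: w = succ(p(succ(tup(wrap(wrap(c)), empty, wrap(wrap(c)))), c)).
Bind q := wrap(tup(tup(empty, p(6, succ(empty)), empty), succ(one), k)); no other remaining equation mentions q.
Bind w := succ(p(succ(tup(wrap(wrap(c)), empty, wrap(wrap(c)))), c)).
MGU = { u -> p(6, succ(empty)), y1 -> wrap(c), y -> tup(tup(empty, p(6, succ(empty)), empty), succ(one), k), t -> p(one, c), s -> wrap(wrap(c)), v -> succ(tup(wrap(wrap(c)), empty, wrap(wrap(c)))), q -> wrap(tup(tup(empty, p(6, succ(empty)), empty), succ(one), k)), w -> succ(p(succ(tup(wrap(wrap(c)), empty, wrap(wrap(c)))), c)) }, so y -> tup(tup(empty, p(6, succ(empty)), empty), succ(one), k).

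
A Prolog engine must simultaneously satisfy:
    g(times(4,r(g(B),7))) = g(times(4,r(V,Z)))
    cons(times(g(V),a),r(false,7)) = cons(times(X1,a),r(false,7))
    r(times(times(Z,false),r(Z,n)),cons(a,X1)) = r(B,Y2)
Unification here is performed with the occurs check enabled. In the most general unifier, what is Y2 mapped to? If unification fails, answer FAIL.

cons(a,g(g(times(times(7,false),r(7,n)))))

Decompose g/1: times(4,r(g(B),7)) = times(4,r(V,Z)).
Decompose times/2: 4 = 4,  r(g(B),7) = r(V,Z).
Delete trivial equation 4 = 4.
Decompose r/2: g(B) = V,  7 = Z.
Bind V := g(B); substituting into the one remaining equation that mentions V gives: cons(times(g(g(B)),a),r(false,7)) = cons(times(X1,a),r(false,7)).
Bind Z := 7; substituting into the one remaining equation that mentions Z gives: r(times(times(7,false),r(7,n)),cons(a,X1)) = r(B,Y2).
Decompose cons/2: times(g(g(B)),a) = times(X1,a),  r(false,7) = r(false,7).
Decompose times/2: g(g(B)) = X1,  a = a.
Bind X1 := g(g(B)); substituting into the one remaining equation that mentions X1 gives: r(times(times(7,false),r(7,n)),cons(a,g(g(B)))) = r(B,Y2).
Delete trivial equation a = a.
Delete trivial equation r(false,7) = r(false,7).
Decompose r/2: times(times(7,false),r(7,n)) = B,  cons(a,g(g(B))) = Y2.
Bind B := times(times(7,false),r(7,n)); substituting into the remaining equation gives: cons(a,g(g(times(times(7,false),r(7,n))))) = Y2. Substituting into the earlier bindings gives V := g(times(times(7,false),r(7,n))), X1 := g(g(times(times(7,false),r(7,n)))).
Bind Y2 := cons(a,g(g(times(times(7,false),r(7,n))))).
MGU = { V ↦ g(times(times(7,false),r(7,n))), Z ↦ 7, X1 ↦ g(g(times(times(7,false),r(7,n)))), B ↦ times(times(7,false),r(7,n)), Y2 ↦ cons(a,g(g(times(times(7,false),r(7,n))))) }, so Y2 ↦ cons(a,g(g(times(times(7,false),r(7,n))))).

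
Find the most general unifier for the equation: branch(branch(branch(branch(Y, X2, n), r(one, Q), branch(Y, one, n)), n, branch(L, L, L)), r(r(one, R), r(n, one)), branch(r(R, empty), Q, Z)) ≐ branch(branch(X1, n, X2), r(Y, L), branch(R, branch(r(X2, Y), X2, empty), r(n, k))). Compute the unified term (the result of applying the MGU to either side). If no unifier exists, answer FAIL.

Decompose branch/3: branch(branch(branch(Y, X2, n), r(one, Q), branch(Y, one, n)), n, branch(L, L, L)) ≐ branch(X1, n, X2),  r(r(one, R), r(n, one)) ≐ r(Y, L),  branch(r(R, empty), Q, Z) ≐ branch(R, branch(r(X2, Y), X2, empty), r(n, k)).
Decompose branch/3: branch(branch(Y, X2, n), r(one, Q), branch(Y, one, n)) ≐ X1,  n ≐ n,  branch(L, L, L) ≐ X2.
Bind X1 := branch(branch(Y, X2, n), r(one, Q), branch(Y, one, n)); no other remaining equation mentions X1.
Delete trivial equation n ≐ n.
Bind X2 := branch(L, L, L); substituting into the one remaining equation that mentions X2 gives: branch(r(R, empty), Q, Z) ≐ branch(R, branch(r(branch(L, L, L), Y), branch(L, L, L), empty), r(n, k)). Substituting into the earlier binding gives X1 := branch(branch(Y, branch(L, L, L), n), r(one, Q), branch(Y, one, n)).
Decompose r/2: r(one, R) ≐ Y,  r(n, one) ≐ L.
Bind Y := r(one, R); substituting into the one remaining equation that mentions Y gives: branch(r(R, empty), Q, Z) ≐ branch(R, branch(r(branch(L, L, L), r(one, R)), branch(L, L, L), empty), r(n, k)). Substituting into the earlier binding gives X1 := branch(branch(r(one, R), branch(L, L, L), n), r(one, Q), branch(r(one, R), one, n)).
Bind L := r(n, one); substituting into the remaining equation gives: branch(r(R, empty), Q, Z) ≐ branch(R, branch(r(branch(r(n, one), r(n, one), r(n, one)), r(one, R)), branch(r(n, one), r(n, one), r(n, one)), empty), r(n, k)). Substituting into the earlier bindings gives X1 := branch(branch(r(one, R), branch(r(n, one), r(n, one), r(n, one)), n), r(one, Q), branch(r(one, R), one, n)), X2 := branch(r(n, one), r(n, one), r(n, one)).
Decompose branch/3: r(R, empty) ≐ R,  Q ≐ branch(r(branch(r(n, one), r(n, one), r(n, one)), r(one, R)), branch(r(n, one), r(n, one), r(n, one)), empty),  Z ≐ r(n, k).
Occurs check fails: R occurs in r(R, empty); the equation R ≐ r(R, empty) has no finite solution.

FAIL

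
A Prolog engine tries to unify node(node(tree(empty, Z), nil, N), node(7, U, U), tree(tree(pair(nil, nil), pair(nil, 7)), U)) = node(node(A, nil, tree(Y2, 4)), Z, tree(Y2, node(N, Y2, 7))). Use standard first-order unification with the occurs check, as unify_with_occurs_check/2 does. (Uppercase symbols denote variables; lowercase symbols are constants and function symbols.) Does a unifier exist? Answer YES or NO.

Decompose node/3: node(tree(empty, Z), nil, N) = node(A, nil, tree(Y2, 4)),  node(7, U, U) = Z,  tree(tree(pair(nil, nil), pair(nil, 7)), U) = tree(Y2, node(N, Y2, 7)).
Decompose node/3: tree(empty, Z) = A,  nil = nil,  N = tree(Y2, 4).
Bind A := tree(empty, Z); no other remaining equation mentions A.
Delete trivial equation nil = nil.
Bind N := tree(Y2, 4); substituting into the one remaining equation that mentions N gives: tree(tree(pair(nil, nil), pair(nil, 7)), U) = tree(Y2, node(tree(Y2, 4), Y2, 7)).
Bind Z := node(7, U, U); no other remaining equation mentions Z. Substituting into the earlier binding gives A := tree(empty, node(7, U, U)).
Decompose tree/2: tree(pair(nil, nil), pair(nil, 7)) = Y2,  U = node(tree(Y2, 4), Y2, 7).
Bind Y2 := tree(pair(nil, nil), pair(nil, 7)); substituting into the remaining equation gives: U = node(tree(tree(pair(nil, nil), pair(nil, 7)), 4), tree(pair(nil, nil), pair(nil, 7)), 7). Substituting into the earlier binding gives N := tree(tree(pair(nil, nil), pair(nil, 7)), 4).
Bind U := node(tree(tree(pair(nil, nil), pair(nil, 7)), 4), tree(pair(nil, nil), pair(nil, 7)), 7). Substituting into the earlier bindings gives A := tree(empty, node(7, node(tree(tree(pair(nil, nil), pair(nil, 7)), 4), tree(pair(nil, nil), pair(nil, 7)), 7), node(tree(tree(pair(nil, nil), pair(nil, 7)), 4), tree(pair(nil, nil), pair(nil, 7)), 7))), Z := node(7, node(tree(tree(pair(nil, nil), pair(nil, 7)), 4), tree(pair(nil, nil), pair(nil, 7)), 7), node(tree(tree(pair(nil, nil), pair(nil, 7)), 4), tree(pair(nil, nil), pair(nil, 7)), 7)).
No equations remain and no clash or occurs-check failure arose, so a unifier exists.

YES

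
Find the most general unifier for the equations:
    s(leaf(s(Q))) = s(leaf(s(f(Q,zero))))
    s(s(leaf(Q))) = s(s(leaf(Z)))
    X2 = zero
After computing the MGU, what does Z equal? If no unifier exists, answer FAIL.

Decompose s/1: leaf(s(Q)) = leaf(s(f(Q,zero))).
Decompose leaf/1: s(Q) = s(f(Q,zero)).
Decompose s/1: Q = f(Q,zero).
Occurs check fails: Q occurs in f(Q,zero); the equation Q = f(Q,zero) has no finite solution.

FAIL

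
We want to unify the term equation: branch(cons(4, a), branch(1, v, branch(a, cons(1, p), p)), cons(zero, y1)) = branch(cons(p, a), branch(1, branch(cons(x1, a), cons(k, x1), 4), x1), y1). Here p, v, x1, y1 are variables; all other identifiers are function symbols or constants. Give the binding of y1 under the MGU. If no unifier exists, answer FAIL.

Decompose branch/3: cons(4, a) = cons(p, a),  branch(1, v, branch(a, cons(1, p), p)) = branch(1, branch(cons(x1, a), cons(k, x1), 4), x1),  cons(zero, y1) = y1.
Decompose cons/2: 4 = p,  a = a.
Bind p := 4; substituting into the one remaining equation that mentions p gives: branch(1, v, branch(a, cons(1, 4), 4)) = branch(1, branch(cons(x1, a), cons(k, x1), 4), x1).
Delete trivial equation a = a.
Decompose branch/3: 1 = 1,  v = branch(cons(x1, a), cons(k, x1), 4),  branch(a, cons(1, 4), 4) = x1.
Delete trivial equation 1 = 1.
Bind v := branch(cons(x1, a), cons(k, x1), 4); no other remaining equation mentions v.
Bind x1 := branch(a, cons(1, 4), 4); no other remaining equation mentions x1. Substituting into the earlier binding gives v := branch(cons(branch(a, cons(1, 4), 4), a), cons(k, branch(a, cons(1, 4), 4)), 4).
Occurs check fails: y1 occurs in cons(zero, y1); the equation y1 = cons(zero, y1) has no finite solution.

FAIL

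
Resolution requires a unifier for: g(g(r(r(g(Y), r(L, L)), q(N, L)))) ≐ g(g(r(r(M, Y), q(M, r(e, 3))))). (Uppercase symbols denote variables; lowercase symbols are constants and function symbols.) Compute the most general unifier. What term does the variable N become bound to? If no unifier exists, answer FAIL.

g(r(r(e, 3), r(e, 3)))

Decompose g/1: g(r(r(g(Y), r(L, L)), q(N, L))) ≐ g(r(r(M, Y), q(M, r(e, 3)))).
Decompose g/1: r(r(g(Y), r(L, L)), q(N, L)) ≐ r(r(M, Y), q(M, r(e, 3))).
Decompose r/2: r(g(Y), r(L, L)) ≐ r(M, Y),  q(N, L) ≐ q(M, r(e, 3)).
Decompose r/2: g(Y) ≐ M,  r(L, L) ≐ Y.
Bind M := g(Y); substituting into the one remaining equation that mentions M gives: q(N, L) ≐ q(g(Y), r(e, 3)).
Bind Y := r(L, L); substituting into the remaining equation gives: q(N, L) ≐ q(g(r(L, L)), r(e, 3)). Substituting into the earlier binding gives M := g(r(L, L)).
Decompose q/2: N ≐ g(r(L, L)),  L ≐ r(e, 3).
Bind N := g(r(L, L)); no other remaining equation mentions N.
Bind L := r(e, 3). Substituting into the earlier bindings gives M := g(r(r(e, 3), r(e, 3))), Y := r(r(e, 3), r(e, 3)), N := g(r(r(e, 3), r(e, 3))).
MGU = { M := g(r(r(e, 3), r(e, 3))), Y := r(r(e, 3), r(e, 3)), N := g(r(r(e, 3), r(e, 3))), L := r(e, 3) }, so N := g(r(r(e, 3), r(e, 3))).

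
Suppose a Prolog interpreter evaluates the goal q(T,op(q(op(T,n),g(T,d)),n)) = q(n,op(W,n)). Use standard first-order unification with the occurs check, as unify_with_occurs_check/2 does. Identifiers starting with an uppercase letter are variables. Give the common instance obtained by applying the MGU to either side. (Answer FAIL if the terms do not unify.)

q(n,op(q(op(n,n),g(n,d)),n))

Decompose q/2: T = n,  op(q(op(T,n),g(T,d)),n) = op(W,n).
Bind T := n; substituting into the remaining equation gives: op(q(op(n,n),g(n,d)),n) = op(W,n).
Decompose op/2: q(op(n,n),g(n,d)) = W,  n = n.
Bind W := q(op(n,n),g(n,d)); no other remaining equation mentions W.
Delete trivial equation n = n.
Applying the MGU to either side gives q(n,op(q(op(n,n),g(n,d)),n)).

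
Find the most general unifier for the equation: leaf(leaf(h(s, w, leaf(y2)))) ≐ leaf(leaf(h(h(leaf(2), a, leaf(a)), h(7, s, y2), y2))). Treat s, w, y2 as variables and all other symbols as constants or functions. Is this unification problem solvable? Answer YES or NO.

NO

Decompose leaf/1: leaf(h(s, w, leaf(y2))) ≐ leaf(h(h(leaf(2), a, leaf(a)), h(7, s, y2), y2)).
Decompose leaf/1: h(s, w, leaf(y2)) ≐ h(h(leaf(2), a, leaf(a)), h(7, s, y2), y2).
Decompose h/3: s ≐ h(leaf(2), a, leaf(a)),  w ≐ h(7, s, y2),  leaf(y2) ≐ y2.
Bind s := h(leaf(2), a, leaf(a)); substituting into the one remaining equation that mentions s gives: w ≐ h(7, h(leaf(2), a, leaf(a)), y2).
Bind w := h(7, h(leaf(2), a, leaf(a)), y2); no other remaining equation mentions w.
Occurs check fails: y2 occurs in leaf(y2); the equation y2 ≐ leaf(y2) has no finite solution.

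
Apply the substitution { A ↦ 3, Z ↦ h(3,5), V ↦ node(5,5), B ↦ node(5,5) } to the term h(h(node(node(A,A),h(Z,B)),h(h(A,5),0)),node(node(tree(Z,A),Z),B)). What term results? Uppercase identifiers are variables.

h(h(node(node(3,3),h(h(3,5),node(5,5))),h(h(3,5),0)),node(node(tree(h(3,5),3),h(3,5)),node(5,5)))

Replace each occurrence of A with 3.
Replace each occurrence of Z with h(3,5).
Replace each occurrence of B with node(5,5).
Result: h(h(node(node(3,3),h(h(3,5),node(5,5))),h(h(3,5),0)),node(node(tree(h(3,5),3),h(3,5)),node(5,5))).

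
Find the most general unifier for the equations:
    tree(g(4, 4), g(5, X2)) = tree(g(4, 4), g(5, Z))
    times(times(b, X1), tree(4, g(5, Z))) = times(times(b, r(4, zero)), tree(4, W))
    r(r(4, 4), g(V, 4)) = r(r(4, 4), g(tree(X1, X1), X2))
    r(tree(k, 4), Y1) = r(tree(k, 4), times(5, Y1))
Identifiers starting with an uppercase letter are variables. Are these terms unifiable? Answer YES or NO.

Decompose tree/2: g(4, 4) = g(4, 4),  g(5, X2) = g(5, Z).
Delete trivial equation g(4, 4) = g(4, 4).
Decompose g/2: 5 = 5,  X2 = Z.
Delete trivial equation 5 = 5.
Bind X2 := Z; substituting into the one remaining equation that mentions X2 gives: r(r(4, 4), g(V, 4)) = r(r(4, 4), g(tree(X1, X1), Z)).
Decompose times/2: times(b, X1) = times(b, r(4, zero)),  tree(4, g(5, Z)) = tree(4, W).
Decompose times/2: b = b,  X1 = r(4, zero).
Delete trivial equation b = b.
Bind X1 := r(4, zero); substituting into the one remaining equation that mentions X1 gives: r(r(4, 4), g(V, 4)) = r(r(4, 4), g(tree(r(4, zero), r(4, zero)), Z)).
Decompose tree/2: 4 = 4,  g(5, Z) = W.
Delete trivial equation 4 = 4.
Bind W := g(5, Z); no other remaining equation mentions W.
Decompose r/2: r(4, 4) = r(4, 4),  g(V, 4) = g(tree(r(4, zero), r(4, zero)), Z).
Delete trivial equation r(4, 4) = r(4, 4).
Decompose g/2: V = tree(r(4, zero), r(4, zero)),  4 = Z.
Bind V := tree(r(4, zero), r(4, zero)); no other remaining equation mentions V.
Bind Z := 4; no other remaining equation mentions Z. Substituting into the earlier bindings gives X2 := 4, W := g(5, 4).
Decompose r/2: tree(k, 4) = tree(k, 4),  Y1 = times(5, Y1).
Delete trivial equation tree(k, 4) = tree(k, 4).
Occurs check fails: Y1 occurs in times(5, Y1); the equation Y1 = times(5, Y1) has no finite solution.

NO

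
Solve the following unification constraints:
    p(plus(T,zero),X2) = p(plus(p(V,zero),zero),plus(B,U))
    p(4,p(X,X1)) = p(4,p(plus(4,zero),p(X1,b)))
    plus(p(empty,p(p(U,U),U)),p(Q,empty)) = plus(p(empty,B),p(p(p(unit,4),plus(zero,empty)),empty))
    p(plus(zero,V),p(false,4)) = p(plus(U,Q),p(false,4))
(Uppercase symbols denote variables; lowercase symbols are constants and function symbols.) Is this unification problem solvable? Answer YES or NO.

NO

Decompose p/2: plus(T,zero) = plus(p(V,zero),zero),  X2 = plus(B,U).
Decompose plus/2: T = p(V,zero),  zero = zero.
Bind T := p(V,zero); no other remaining equation mentions T.
Delete trivial equation zero = zero.
Bind X2 := plus(B,U); no other remaining equation mentions X2.
Decompose p/2: 4 = 4,  p(X,X1) = p(plus(4,zero),p(X1,b)).
Delete trivial equation 4 = 4.
Decompose p/2: X = plus(4,zero),  X1 = p(X1,b).
Bind X := plus(4,zero); no other remaining equation mentions X.
Occurs check fails: X1 occurs in p(X1,b); the equation X1 = p(X1,b) has no finite solution.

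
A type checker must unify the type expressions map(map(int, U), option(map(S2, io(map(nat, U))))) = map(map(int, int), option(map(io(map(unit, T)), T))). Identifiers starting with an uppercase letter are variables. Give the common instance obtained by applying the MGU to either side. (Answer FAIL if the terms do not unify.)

Decompose map/2: map(int, U) = map(int, int),  option(map(S2, io(map(nat, U)))) = option(map(io(map(unit, T)), T)).
Decompose map/2: int = int,  U = int.
Delete trivial equation int = int.
Bind U := int; substituting into the remaining equation gives: option(map(S2, io(map(nat, int)))) = option(map(io(map(unit, T)), T)).
Decompose option/1: map(S2, io(map(nat, int))) = map(io(map(unit, T)), T).
Decompose map/2: S2 = io(map(unit, T)),  io(map(nat, int)) = T.
Bind S2 := io(map(unit, T)); no other remaining equation mentions S2.
Bind T := io(map(nat, int)). Substituting into the earlier binding gives S2 := io(map(unit, io(map(nat, int)))).
Applying the MGU to either side gives map(map(int, int), option(map(io(map(unit, io(map(nat, int)))), io(map(nat, int))))).

map(map(int, int), option(map(io(map(unit, io(map(nat, int)))), io(map(nat, int)))))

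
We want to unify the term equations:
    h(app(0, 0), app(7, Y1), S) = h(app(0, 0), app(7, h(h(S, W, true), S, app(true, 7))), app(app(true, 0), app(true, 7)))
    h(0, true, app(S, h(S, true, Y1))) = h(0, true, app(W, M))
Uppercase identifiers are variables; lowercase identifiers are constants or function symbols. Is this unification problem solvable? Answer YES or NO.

Decompose h/3: app(0, 0) = app(0, 0),  app(7, Y1) = app(7, h(h(S, W, true), S, app(true, 7))),  S = app(app(true, 0), app(true, 7)).
Delete trivial equation app(0, 0) = app(0, 0).
Decompose app/2: 7 = 7,  Y1 = h(h(S, W, true), S, app(true, 7)).
Delete trivial equation 7 = 7.
Bind Y1 := h(h(S, W, true), S, app(true, 7)); substituting into the one remaining equation that mentions Y1 gives: h(0, true, app(S, h(S, true, h(h(S, W, true), S, app(true, 7))))) = h(0, true, app(W, M)).
Bind S := app(app(true, 0), app(true, 7)); substituting into the remaining equation gives: h(0, true, app(app(app(true, 0), app(true, 7)), h(app(app(true, 0), app(true, 7)), true, h(h(app(app(true, 0), app(true, 7)), W, true), app(app(true, 0), app(true, 7)), app(true, 7))))) = h(0, true, app(W, M)). Substituting into the earlier binding gives Y1 := h(h(app(app(true, 0), app(true, 7)), W, true), app(app(true, 0), app(true, 7)), app(true, 7)).
Decompose h/3: 0 = 0,  true = true,  app(app(app(true, 0), app(true, 7)), h(app(app(true, 0), app(true, 7)), true, h(h(app(app(true, 0), app(true, 7)), W, true), app(app(true, 0), app(true, 7)), app(true, 7)))) = app(W, M).
Delete trivial equation 0 = 0.
Delete trivial equation true = true.
Decompose app/2: app(app(true, 0), app(true, 7)) = W,  h(app(app(true, 0), app(true, 7)), true, h(h(app(app(true, 0), app(true, 7)), W, true), app(app(true, 0), app(true, 7)), app(true, 7))) = M.
Bind W := app(app(true, 0), app(true, 7)); substituting into the remaining equation gives: h(app(app(true, 0), app(true, 7)), true, h(h(app(app(true, 0), app(true, 7)), app(app(true, 0), app(true, 7)), true), app(app(true, 0), app(true, 7)), app(true, 7))) = M. Substituting into the earlier binding gives Y1 := h(h(app(app(true, 0), app(true, 7)), app(app(true, 0), app(true, 7)), true), app(app(true, 0), app(true, 7)), app(true, 7)).
Bind M := h(app(app(true, 0), app(true, 7)), true, h(h(app(app(true, 0), app(true, 7)), app(app(true, 0), app(true, 7)), true), app(app(true, 0), app(true, 7)), app(true, 7))).
No equations remain and no clash or occurs-check failure arose, so a unifier exists.

YES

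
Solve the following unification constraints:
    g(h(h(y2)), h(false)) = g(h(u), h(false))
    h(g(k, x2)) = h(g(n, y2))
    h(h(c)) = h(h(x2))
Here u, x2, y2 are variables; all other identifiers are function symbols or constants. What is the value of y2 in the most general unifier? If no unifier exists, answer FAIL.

Decompose g/2: h(h(y2)) = h(u),  h(false) = h(false).
Decompose h/1: h(y2) = u.
Bind u := h(y2); no other remaining equation mentions u.
Delete trivial equation h(false) = h(false).
Decompose h/1: g(k, x2) = g(n, y2).
Decompose g/2: k = n,  x2 = y2.
Clash: constants k and n differ; no unifier exists.

FAIL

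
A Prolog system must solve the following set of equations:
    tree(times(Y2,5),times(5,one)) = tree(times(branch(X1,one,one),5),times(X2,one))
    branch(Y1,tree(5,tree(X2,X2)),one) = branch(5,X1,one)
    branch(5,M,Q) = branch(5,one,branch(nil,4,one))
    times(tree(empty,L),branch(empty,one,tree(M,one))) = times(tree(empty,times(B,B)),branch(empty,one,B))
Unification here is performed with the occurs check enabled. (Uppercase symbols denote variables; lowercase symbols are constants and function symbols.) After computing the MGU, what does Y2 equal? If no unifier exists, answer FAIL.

Decompose tree/2: times(Y2,5) = times(branch(X1,one,one),5),  times(5,one) = times(X2,one).
Decompose times/2: Y2 = branch(X1,one,one),  5 = 5.
Bind Y2 := branch(X1,one,one); no other remaining equation mentions Y2.
Delete trivial equation 5 = 5.
Decompose times/2: 5 = X2,  one = one.
Bind X2 := 5; substituting into the one remaining equation that mentions X2 gives: branch(Y1,tree(5,tree(5,5)),one) = branch(5,X1,one).
Delete trivial equation one = one.
Decompose branch/3: Y1 = 5,  tree(5,tree(5,5)) = X1,  one = one.
Bind Y1 := 5; no other remaining equation mentions Y1.
Bind X1 := tree(5,tree(5,5)); no other remaining equation mentions X1. Substituting into the earlier binding gives Y2 := branch(tree(5,tree(5,5)),one,one).
Delete trivial equation one = one.
Decompose branch/3: 5 = 5,  M = one,  Q = branch(nil,4,one).
Delete trivial equation 5 = 5.
Bind M := one; substituting into the one remaining equation that mentions M gives: times(tree(empty,L),branch(empty,one,tree(one,one))) = times(tree(empty,times(B,B)),branch(empty,one,B)).
Bind Q := branch(nil,4,one); no other remaining equation mentions Q.
Decompose times/2: tree(empty,L) = tree(empty,times(B,B)),  branch(empty,one,tree(one,one)) = branch(empty,one,B).
Decompose tree/2: empty = empty,  L = times(B,B).
Delete trivial equation empty = empty.
Bind L := times(B,B); no other remaining equation mentions L.
Decompose branch/3: empty = empty,  one = one,  tree(one,one) = B.
Delete trivial equation empty = empty.
Delete trivial equation one = one.
Bind B := tree(one,one). Substituting into the earlier binding gives L := times(tree(one,one),tree(one,one)).
MGU = { Y2 = branch(tree(5,tree(5,5)),one,one), X2 = 5, Y1 = 5, X1 = tree(5,tree(5,5)), M = one, Q = branch(nil,4,one), L = times(tree(one,one),tree(one,one)), B = tree(one,one) }, so Y2 = branch(tree(5,tree(5,5)),one,one).

branch(tree(5,tree(5,5)),one,one)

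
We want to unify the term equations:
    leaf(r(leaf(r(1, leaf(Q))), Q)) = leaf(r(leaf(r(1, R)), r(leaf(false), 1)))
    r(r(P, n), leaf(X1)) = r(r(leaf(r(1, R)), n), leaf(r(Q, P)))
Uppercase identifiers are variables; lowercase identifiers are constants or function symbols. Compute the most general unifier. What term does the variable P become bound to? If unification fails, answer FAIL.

leaf(r(1, leaf(r(leaf(false), 1))))

Decompose leaf/1: r(leaf(r(1, leaf(Q))), Q) = r(leaf(r(1, R)), r(leaf(false), 1)).
Decompose r/2: leaf(r(1, leaf(Q))) = leaf(r(1, R)),  Q = r(leaf(false), 1).
Decompose leaf/1: r(1, leaf(Q)) = r(1, R).
Decompose r/2: 1 = 1,  leaf(Q) = R.
Delete trivial equation 1 = 1.
Bind R := leaf(Q); substituting into the one remaining equation that mentions R gives: r(r(P, n), leaf(X1)) = r(r(leaf(r(1, leaf(Q))), n), leaf(r(Q, P))).
Bind Q := r(leaf(false), 1); substituting into the remaining equation gives: r(r(P, n), leaf(X1)) = r(r(leaf(r(1, leaf(r(leaf(false), 1)))), n), leaf(r(r(leaf(false), 1), P))). Substituting into the earlier binding gives R := leaf(r(leaf(false), 1)).
Decompose r/2: r(P, n) = r(leaf(r(1, leaf(r(leaf(false), 1)))), n),  leaf(X1) = leaf(r(r(leaf(false), 1), P)).
Decompose r/2: P = leaf(r(1, leaf(r(leaf(false), 1)))),  n = n.
Bind P := leaf(r(1, leaf(r(leaf(false), 1)))); substituting into the one remaining equation that mentions P gives: leaf(X1) = leaf(r(r(leaf(false), 1), leaf(r(1, leaf(r(leaf(false), 1)))))).
Delete trivial equation n = n.
Decompose leaf/1: X1 = r(r(leaf(false), 1), leaf(r(1, leaf(r(leaf(false), 1))))).
Bind X1 := r(r(leaf(false), 1), leaf(r(1, leaf(r(leaf(false), 1))))).
MGU = { R ↦ leaf(r(leaf(false), 1)), Q ↦ r(leaf(false), 1), P ↦ leaf(r(1, leaf(r(leaf(false), 1)))), X1 ↦ r(r(leaf(false), 1), leaf(r(1, leaf(r(leaf(false), 1))))) }, so P ↦ leaf(r(1, leaf(r(leaf(false), 1)))).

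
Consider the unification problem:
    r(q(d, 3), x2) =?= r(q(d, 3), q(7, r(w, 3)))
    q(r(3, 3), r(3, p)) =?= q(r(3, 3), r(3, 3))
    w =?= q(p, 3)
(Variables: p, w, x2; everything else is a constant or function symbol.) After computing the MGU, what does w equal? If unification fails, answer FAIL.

Decompose r/2: q(d, 3) =?= q(d, 3),  x2 =?= q(7, r(w, 3)).
Delete trivial equation q(d, 3) =?= q(d, 3).
Bind x2 := q(7, r(w, 3)); no other remaining equation mentions x2.
Decompose q/2: r(3, 3) =?= r(3, 3),  r(3, p) =?= r(3, 3).
Delete trivial equation r(3, 3) =?= r(3, 3).
Decompose r/2: 3 =?= 3,  p =?= 3.
Delete trivial equation 3 =?= 3.
Bind p := 3; substituting into the remaining equation gives: w =?= q(3, 3).
Bind w := q(3, 3). Substituting into the earlier binding gives x2 := q(7, r(q(3, 3), 3)).
MGU = { x2 := q(7, r(q(3, 3), 3)), p := 3, w := q(3, 3) }, so w := q(3, 3).

q(3, 3)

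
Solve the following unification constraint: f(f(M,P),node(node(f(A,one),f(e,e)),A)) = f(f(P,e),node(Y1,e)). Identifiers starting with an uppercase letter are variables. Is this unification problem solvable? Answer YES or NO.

Decompose f/2: f(M,P) = f(P,e),  node(node(f(A,one),f(e,e)),A) = node(Y1,e).
Decompose f/2: M = P,  P = e.
Bind M := P; no other remaining equation mentions M.
Bind P := e; no other remaining equation mentions P. Substituting into the earlier binding gives M := e.
Decompose node/2: node(f(A,one),f(e,e)) = Y1,  A = e.
Bind Y1 := node(f(A,one),f(e,e)); no other remaining equation mentions Y1.
Bind A := e. Substituting into the earlier binding gives Y1 := node(f(e,one),f(e,e)).
No equations remain and no clash or occurs-check failure arose, so a unifier exists.

YES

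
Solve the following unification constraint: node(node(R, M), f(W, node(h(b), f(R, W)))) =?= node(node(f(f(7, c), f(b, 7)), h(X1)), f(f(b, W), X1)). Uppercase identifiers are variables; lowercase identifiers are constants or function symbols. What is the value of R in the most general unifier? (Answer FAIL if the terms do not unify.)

Decompose node/2: node(R, M) =?= node(f(f(7, c), f(b, 7)), h(X1)),  f(W, node(h(b), f(R, W))) =?= f(f(b, W), X1).
Decompose node/2: R =?= f(f(7, c), f(b, 7)),  M =?= h(X1).
Bind R := f(f(7, c), f(b, 7)); substituting into the one remaining equation that mentions R gives: f(W, node(h(b), f(f(f(7, c), f(b, 7)), W))) =?= f(f(b, W), X1).
Bind M := h(X1); no other remaining equation mentions M.
Decompose f/2: W =?= f(b, W),  node(h(b), f(f(f(7, c), f(b, 7)), W)) =?= X1.
Occurs check fails: W occurs in f(b, W); the equation W =?= f(b, W) has no finite solution.

FAIL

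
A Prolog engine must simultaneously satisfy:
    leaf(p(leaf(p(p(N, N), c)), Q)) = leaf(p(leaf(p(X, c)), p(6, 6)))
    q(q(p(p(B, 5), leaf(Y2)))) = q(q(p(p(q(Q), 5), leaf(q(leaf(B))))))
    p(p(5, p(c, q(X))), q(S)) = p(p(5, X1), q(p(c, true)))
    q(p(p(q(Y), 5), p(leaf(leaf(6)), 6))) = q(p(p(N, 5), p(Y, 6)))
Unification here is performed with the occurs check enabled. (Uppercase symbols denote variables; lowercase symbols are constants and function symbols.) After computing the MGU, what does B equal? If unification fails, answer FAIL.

q(p(6, 6))

Decompose leaf/1: p(leaf(p(p(N, N), c)), Q) = p(leaf(p(X, c)), p(6, 6)).
Decompose p/2: leaf(p(p(N, N), c)) = leaf(p(X, c)),  Q = p(6, 6).
Decompose leaf/1: p(p(N, N), c) = p(X, c).
Decompose p/2: p(N, N) = X,  c = c.
Bind X := p(N, N); substituting into the one remaining equation that mentions X gives: p(p(5, p(c, q(p(N, N)))), q(S)) = p(p(5, X1), q(p(c, true))).
Delete trivial equation c = c.
Bind Q := p(6, 6); substituting into the one remaining equation that mentions Q gives: q(q(p(p(B, 5), leaf(Y2)))) = q(q(p(p(q(p(6, 6)), 5), leaf(q(leaf(B)))))).
Decompose q/1: q(p(p(B, 5), leaf(Y2))) = q(p(p(q(p(6, 6)), 5), leaf(q(leaf(B))))).
Decompose q/1: p(p(B, 5), leaf(Y2)) = p(p(q(p(6, 6)), 5), leaf(q(leaf(B)))).
Decompose p/2: p(B, 5) = p(q(p(6, 6)), 5),  leaf(Y2) = leaf(q(leaf(B))).
Decompose p/2: B = q(p(6, 6)),  5 = 5.
Bind B := q(p(6, 6)); substituting into the one remaining equation that mentions B gives: leaf(Y2) = leaf(q(leaf(q(p(6, 6))))).
Delete trivial equation 5 = 5.
Decompose leaf/1: Y2 = q(leaf(q(p(6, 6)))).
Bind Y2 := q(leaf(q(p(6, 6)))); no other remaining equation mentions Y2.
Decompose p/2: p(5, p(c, q(p(N, N)))) = p(5, X1),  q(S) = q(p(c, true)).
Decompose p/2: 5 = 5,  p(c, q(p(N, N))) = X1.
Delete trivial equation 5 = 5.
Bind X1 := p(c, q(p(N, N))); no other remaining equation mentions X1.
Decompose q/1: S = p(c, true).
Bind S := p(c, true); no other remaining equation mentions S.
Decompose q/1: p(p(q(Y), 5), p(leaf(leaf(6)), 6)) = p(p(N, 5), p(Y, 6)).
Decompose p/2: p(q(Y), 5) = p(N, 5),  p(leaf(leaf(6)), 6) = p(Y, 6).
Decompose p/2: q(Y) = N,  5 = 5.
Bind N := q(Y); no other remaining equation mentions N. Substituting into the earlier bindings gives X := p(q(Y), q(Y)), X1 := p(c, q(p(q(Y), q(Y)))).
Delete trivial equation 5 = 5.
Decompose p/2: leaf(leaf(6)) = Y,  6 = 6.
Bind Y := leaf(leaf(6)); no other remaining equation mentions Y. Substituting into the earlier bindings gives X := p(q(leaf(leaf(6))), q(leaf(leaf(6)))), X1 := p(c, q(p(q(leaf(leaf(6))), q(leaf(leaf(6)))))), N := q(leaf(leaf(6))).
Delete trivial equation 6 = 6.
MGU = { X ↦ p(q(leaf(leaf(6))), q(leaf(leaf(6)))), Q ↦ p(6, 6), B ↦ q(p(6, 6)), Y2 ↦ q(leaf(q(p(6, 6)))), X1 ↦ p(c, q(p(q(leaf(leaf(6))), q(leaf(leaf(6)))))), S ↦ p(c, true), N ↦ q(leaf(leaf(6))), Y ↦ leaf(leaf(6)) }, so B ↦ q(p(6, 6)).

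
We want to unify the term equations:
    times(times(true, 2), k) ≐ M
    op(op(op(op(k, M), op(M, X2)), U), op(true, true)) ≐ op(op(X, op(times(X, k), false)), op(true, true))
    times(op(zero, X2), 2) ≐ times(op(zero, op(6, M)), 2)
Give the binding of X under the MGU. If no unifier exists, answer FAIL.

op(op(k, times(times(true, 2), k)), op(times(times(true, 2), k), op(6, times(times(true, 2), k))))

Bind M := times(times(true, 2), k); substituting into the remaining equations gives: op(op(op(op(k, times(times(true, 2), k)), op(times(times(true, 2), k), X2)), U), op(true, true)) ≐ op(op(X, op(times(X, k), false)), op(true, true)),  times(op(zero, X2), 2) ≐ times(op(zero, op(6, times(times(true, 2), k))), 2).
Decompose op/2: op(op(op(k, times(times(true, 2), k)), op(times(times(true, 2), k), X2)), U) ≐ op(X, op(times(X, k), false)),  op(true, true) ≐ op(true, true).
Decompose op/2: op(op(k, times(times(true, 2), k)), op(times(times(true, 2), k), X2)) ≐ X,  U ≐ op(times(X, k), false).
Bind X := op(op(k, times(times(true, 2), k)), op(times(times(true, 2), k), X2)); substituting into the one remaining equation that mentions X gives: U ≐ op(times(op(op(k, times(times(true, 2), k)), op(times(times(true, 2), k), X2)), k), false).
Bind U := op(times(op(op(k, times(times(true, 2), k)), op(times(times(true, 2), k), X2)), k), false); no other remaining equation mentions U.
Delete trivial equation op(true, true) ≐ op(true, true).
Decompose times/2: op(zero, X2) ≐ op(zero, op(6, times(times(true, 2), k))),  2 ≐ 2.
Decompose op/2: zero ≐ zero,  X2 ≐ op(6, times(times(true, 2), k)).
Delete trivial equation zero ≐ zero.
Bind X2 := op(6, times(times(true, 2), k)); no other remaining equation mentions X2. Substituting into the earlier bindings gives X := op(op(k, times(times(true, 2), k)), op(times(times(true, 2), k), op(6, times(times(true, 2), k)))), U := op(times(op(op(k, times(times(true, 2), k)), op(times(times(true, 2), k), op(6, times(times(true, 2), k)))), k), false).
Delete trivial equation 2 ≐ 2.
MGU = { M ↦ times(times(true, 2), k), X ↦ op(op(k, times(times(true, 2), k)), op(times(times(true, 2), k), op(6, times(times(true, 2), k)))), U ↦ op(times(op(op(k, times(times(true, 2), k)), op(times(times(true, 2), k), op(6, times(times(true, 2), k)))), k), false), X2 ↦ op(6, times(times(true, 2), k)) }, so X ↦ op(op(k, times(times(true, 2), k)), op(times(times(true, 2), k), op(6, times(times(true, 2), k)))).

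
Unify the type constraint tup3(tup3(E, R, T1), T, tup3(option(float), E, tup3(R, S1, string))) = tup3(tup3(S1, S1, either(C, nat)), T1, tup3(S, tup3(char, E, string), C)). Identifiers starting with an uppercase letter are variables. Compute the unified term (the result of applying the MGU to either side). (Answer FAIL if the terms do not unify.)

Decompose tup3/3: tup3(E, R, T1) = tup3(S1, S1, either(C, nat)),  T = T1,  tup3(option(float), E, tup3(R, S1, string)) = tup3(S, tup3(char, E, string), C).
Decompose tup3/3: E = S1,  R = S1,  T1 = either(C, nat).
Bind E := S1; substituting into the one remaining equation that mentions E gives: tup3(option(float), S1, tup3(R, S1, string)) = tup3(S, tup3(char, S1, string), C).
Bind R := S1; substituting into the one remaining equation that mentions R gives: tup3(option(float), S1, tup3(S1, S1, string)) = tup3(S, tup3(char, S1, string), C).
Bind T1 := either(C, nat); substituting into the one remaining equation that mentions T1 gives: T = either(C, nat).
Bind T := either(C, nat); no other remaining equation mentions T.
Decompose tup3/3: option(float) = S,  S1 = tup3(char, S1, string),  tup3(S1, S1, string) = C.
Bind S := option(float); no other remaining equation mentions S.
Occurs check fails: S1 occurs in tup3(char, S1, string); the equation S1 = tup3(char, S1, string) has no finite solution.

FAIL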